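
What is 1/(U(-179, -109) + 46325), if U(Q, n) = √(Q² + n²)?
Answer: 46325/2145961703 - √43922/2145961703 ≈ 2.1489e-5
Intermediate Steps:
1/(U(-179, -109) + 46325) = 1/(√((-179)² + (-109)²) + 46325) = 1/(√(32041 + 11881) + 46325) = 1/(√43922 + 46325) = 1/(46325 + √43922)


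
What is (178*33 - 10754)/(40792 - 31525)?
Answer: -4880/9267 ≈ -0.52660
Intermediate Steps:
(178*33 - 10754)/(40792 - 31525) = (5874 - 10754)/9267 = -4880*1/9267 = -4880/9267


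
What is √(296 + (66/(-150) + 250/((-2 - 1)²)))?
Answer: √72751/15 ≈ 17.982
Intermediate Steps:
√(296 + (66/(-150) + 250/((-2 - 1)²))) = √(296 + (66*(-1/150) + 250/((-3)²))) = √(296 + (-11/25 + 250/9)) = √(296 + 6151/225) = √(72751/225) = √72751/15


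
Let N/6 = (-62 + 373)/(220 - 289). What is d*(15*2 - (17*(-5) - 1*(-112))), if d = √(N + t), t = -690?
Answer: 6*I*√94829/23 ≈ 80.333*I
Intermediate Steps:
N = -622/23 (N = 6*((-62 + 373)/(220 - 289)) = 6*(311/(-69)) = 6*(311*(-1/69)) = 6*(-311/69) = -622/23 ≈ -27.043)
d = 2*I*√94829/23 (d = √(-622/23 - 690) = √(-16492/23) = 2*I*√94829/23 ≈ 26.778*I)
d*(15*2 - (17*(-5) - 1*(-112))) = (2*I*√94829/23)*(15*2 - (17*(-5) - 1*(-112))) = (2*I*√94829/23)*(30 - (-85 + 112)) = (2*I*√94829/23)*(30 - 1*27) = (2*I*√94829/23)*(30 - 27) = (2*I*√94829/23)*3 = 6*I*√94829/23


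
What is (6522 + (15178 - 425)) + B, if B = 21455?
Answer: 42730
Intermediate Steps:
(6522 + (15178 - 425)) + B = (6522 + (15178 - 425)) + 21455 = (6522 + 14753) + 21455 = 21275 + 21455 = 42730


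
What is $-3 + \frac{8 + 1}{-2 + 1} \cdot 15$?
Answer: $-138$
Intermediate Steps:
$-3 + \frac{8 + 1}{-2 + 1} \cdot 15 = -3 + \frac{9}{-1} \cdot 15 = -3 + 9 \left(-1\right) 15 = -3 - 135 = -138$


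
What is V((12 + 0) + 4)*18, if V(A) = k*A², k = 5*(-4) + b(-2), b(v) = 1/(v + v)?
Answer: -93312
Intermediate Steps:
b(v) = 1/(2*v)
k = -81/4 (k = 5*(-4) + (½)/(-2) = -20 + (½)*(-½) = -20 - ¼ = -81/4 ≈ -20.250)
V(A) = -81*A²/4
V((12 + 0) + 4)*18 = -81*((12 + 0) + 4)²/4*18 = -81*(12 + 4)²/4*18 = -81/4*16²*18 = -81/4*256*18 = -5184*18 = -93312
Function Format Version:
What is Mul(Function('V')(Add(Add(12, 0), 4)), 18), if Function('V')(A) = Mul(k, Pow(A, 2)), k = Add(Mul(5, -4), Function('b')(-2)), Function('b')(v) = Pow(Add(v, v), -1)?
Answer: -93312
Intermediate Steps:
Function('b')(v) = Mul(Rational(1, 2), Pow(v, -1)) (Function('b')(v) = Pow(Mul(2, v), -1) = Mul(Rational(1, 2), Pow(v, -1)))
k = Rational(-81, 4) (k = Add(Mul(5, -4), Mul(Rational(1, 2), Pow(-2, -1))) = Add(-20, Mul(Rational(1, 2), Rational(-1, 2))) = Add(-20, Rational(-1, 4)) = Rational(-81, 4) ≈ -20.250)
Function('V')(A) = Mul(Rational(-81, 4), Pow(A, 2))
Mul(Function('V')(Add(Add(12, 0), 4)), 18) = Mul(Mul(Rational(-81, 4), Pow(Add(Add(12, 0), 4), 2)), 18) = Mul(Mul(Rational(-81, 4), Pow(Add(12, 4), 2)), 18) = Mul(Mul(Rational(-81, 4), Pow(16, 2)), 18) = Mul(Mul(Rational(-81, 4), 256), 18) = Mul(-5184, 18) = -93312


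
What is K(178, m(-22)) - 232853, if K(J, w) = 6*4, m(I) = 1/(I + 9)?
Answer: -232829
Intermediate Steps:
m(I) = 1/(9 + I)
K(J, w) = 24
K(178, m(-22)) - 232853 = 24 - 232853 = -232829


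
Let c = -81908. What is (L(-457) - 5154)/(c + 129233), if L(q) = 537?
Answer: -1539/15775 ≈ -0.097559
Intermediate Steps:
(L(-457) - 5154)/(c + 129233) = (537 - 5154)/(-81908 + 129233) = -4617/47325 = -4617*1/47325 = -1539/15775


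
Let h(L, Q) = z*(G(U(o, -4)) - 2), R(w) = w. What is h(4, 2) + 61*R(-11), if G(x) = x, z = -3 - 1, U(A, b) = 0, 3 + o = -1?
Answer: -663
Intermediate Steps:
o = -4 (o = -3 - 1 = -4)
z = -4
h(L, Q) = 8 (h(L, Q) = -4*(0 - 2) = -4*(-2) = 8)
h(4, 2) + 61*R(-11) = 8 + 61*(-11) = 8 - 671 = -663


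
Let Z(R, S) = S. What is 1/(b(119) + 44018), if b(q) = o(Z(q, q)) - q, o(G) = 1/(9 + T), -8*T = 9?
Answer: 63/2765645 ≈ 2.2780e-5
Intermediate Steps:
T = -9/8 (T = -⅛*9 = -9/8 ≈ -1.1250)
o(G) = 8/63 (o(G) = 1/(9 - 9/8) = 1/(63/8) = 8/63)
b(q) = 8/63 - q
1/(b(119) + 44018) = 1/((8/63 - 1*119) + 44018) = 1/((8/63 - 119) + 44018) = 1/(-7489/63 + 44018) = 1/(2765645/63) = 63/2765645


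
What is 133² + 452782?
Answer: 470471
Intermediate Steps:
133² + 452782 = 17689 + 452782 = 470471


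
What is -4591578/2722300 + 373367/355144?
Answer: -153563598283/241702127800 ≈ -0.63534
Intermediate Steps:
-4591578/2722300 + 373367/355144 = -4591578*1/2722300 + 373367*(1/355144) = -2295789/1361150 + 373367/355144 = -153563598283/241702127800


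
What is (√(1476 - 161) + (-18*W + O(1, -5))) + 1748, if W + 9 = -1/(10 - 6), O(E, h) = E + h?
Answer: 3821/2 + √1315 ≈ 1946.8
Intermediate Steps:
W = -37/4 (W = -9 - 1/(10 - 6) = -9 - 1/4 = -9 - 1*¼ = -9 - ¼ = -37/4 ≈ -9.2500)
(√(1476 - 161) + (-18*W + O(1, -5))) + 1748 = (√(1476 - 161) + (-18*(-37/4) + (1 - 5))) + 1748 = (√1315 + (333/2 - 4)) + 1748 = (√1315 + 325/2) + 1748 = (325/2 + √1315) + 1748 = 3821/2 + √1315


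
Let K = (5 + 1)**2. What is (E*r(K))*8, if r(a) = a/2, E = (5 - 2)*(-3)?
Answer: -1296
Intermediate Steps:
E = -9 (E = 3*(-3) = -9)
K = 36 (K = 6**2 = 36)
r(a) = a/2 (r(a) = a*(1/2) = a/2)
(E*r(K))*8 = -9*36/2*8 = -9*18*8 = -162*8 = -1296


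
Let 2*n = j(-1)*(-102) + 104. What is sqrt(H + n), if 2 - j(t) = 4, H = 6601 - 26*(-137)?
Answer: sqrt(10317) ≈ 101.57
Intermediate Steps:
H = 10163 (H = 6601 - 1*(-3562) = 6601 + 3562 = 10163)
j(t) = -2 (j(t) = 2 - 1*4 = 2 - 4 = -2)
n = 154 (n = (-2*(-102) + 104)/2 = (204 + 104)/2 = (1/2)*308 = 154)
sqrt(H + n) = sqrt(10163 + 154) = sqrt(10317)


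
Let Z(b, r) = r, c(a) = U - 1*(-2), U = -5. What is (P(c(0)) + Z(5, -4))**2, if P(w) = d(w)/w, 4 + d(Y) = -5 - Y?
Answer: 4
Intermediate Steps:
c(a) = -3 (c(a) = -5 - 1*(-2) = -5 + 2 = -3)
d(Y) = -9 - Y (d(Y) = -4 + (-5 - Y) = -9 - Y)
P(w) = (-9 - w)/w
(P(c(0)) + Z(5, -4))**2 = ((-9 - 1*(-3))/(-3) - 4)**2 = (-(-9 + 3)/3 - 4)**2 = (-1/3*(-6) - 4)**2 = (2 - 4)**2 = (-2)**2 = 4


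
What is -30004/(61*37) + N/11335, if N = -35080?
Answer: -83854180/5116619 ≈ -16.389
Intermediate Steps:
-30004/(61*37) + N/11335 = -30004/(61*37) - 35080/11335 = -30004/2257 - 35080*1/11335 = -30004*1/2257 - 7016/2267 = -30004/2257 - 7016/2267 = -83854180/5116619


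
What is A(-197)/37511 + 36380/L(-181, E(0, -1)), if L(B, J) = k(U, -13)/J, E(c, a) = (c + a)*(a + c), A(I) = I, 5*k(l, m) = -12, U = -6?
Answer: -1705813316/112533 ≈ -15158.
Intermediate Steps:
k(l, m) = -12/5 (k(l, m) = (1/5)*(-12) = -12/5)
E(c, a) = (a + c)**2 (E(c, a) = (a + c)*(a + c) = (a + c)**2)
L(B, J) = -12/(5*J)
A(-197)/37511 + 36380/L(-181, E(0, -1)) = -197/37511 + 36380/((-12/(5*(-1 + 0)**2))) = -197*1/37511 + 36380/((-12/(5*((-1)**2)))) = -197/37511 + 36380/((-12/5/1)) = -197/37511 + 36380/((-12/5*1)) = -197/37511 + 36380/(-12/5) = -197/37511 + 36380*(-5/12) = -197/37511 - 45475/3 = -1705813316/112533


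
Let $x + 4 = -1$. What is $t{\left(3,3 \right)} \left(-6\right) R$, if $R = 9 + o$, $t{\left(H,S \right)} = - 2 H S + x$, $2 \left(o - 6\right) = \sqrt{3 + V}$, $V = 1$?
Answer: $2208$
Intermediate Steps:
$x = -5$ ($x = -4 - 1 = -5$)
$o = 7$ ($o = 6 + \frac{\sqrt{3 + 1}}{2} = 6 + \frac{\sqrt{4}}{2} = 6 + \frac{1}{2} \cdot 2 = 6 + 1 = 7$)
$t{\left(H,S \right)} = -5 - 2 H S$ ($t{\left(H,S \right)} = - 2 H S - 5 = -5 - 2 H S$)
$R = 16$ ($R = 9 + 7 = 16$)
$t{\left(3,3 \right)} \left(-6\right) R = \left(-5 - 6 \cdot 3\right) \left(-6\right) 16 = \left(-5 - 18\right) \left(-6\right) 16 = \left(-23\right) \left(-6\right) 16 = 138 \cdot 16 = 2208$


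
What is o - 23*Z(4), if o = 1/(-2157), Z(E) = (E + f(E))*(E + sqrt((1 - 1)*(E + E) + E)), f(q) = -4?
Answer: -1/2157 ≈ -0.00046361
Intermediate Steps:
Z(E) = (-4 + E)*(E + sqrt(E)) (Z(E) = (E - 4)*(E + sqrt((1 - 1)*(E + E) + E)) = (-4 + E)*(E + sqrt(0*(2*E) + E)) = (-4 + E)*(E + sqrt(0 + E)) = (-4 + E)*(E + sqrt(E)))
o = -1/2157 ≈ -0.00046361
o - 23*Z(4) = -1/2157 - 23*(4**2 + 4**(3/2) - 4*4 - 4*sqrt(4)) = -1/2157 - 23*(16 + 8 - 16 - 4*2) = -1/2157 - 23*(16 + 8 - 16 - 8) = -1/2157 - 23*0 = -1/2157 + 0 = -1/2157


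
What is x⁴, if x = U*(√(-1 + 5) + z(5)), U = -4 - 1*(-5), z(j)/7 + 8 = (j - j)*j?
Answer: 8503056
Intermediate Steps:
z(j) = -56 (z(j) = -56 + 7*((j - j)*j) = -56 + 7*(0*j) = -56 + 7*0 = -56 + 0 = -56)
U = 1 (U = -4 + 5 = 1)
x = -54 (x = 1*(√(-1 + 5) - 56) = 1*(√4 - 56) = 1*(2 - 56) = 1*(-54) = -54)
x⁴ = (-54)⁴ = 8503056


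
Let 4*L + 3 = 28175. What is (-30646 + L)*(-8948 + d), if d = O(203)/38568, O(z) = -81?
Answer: 2715183260545/12856 ≈ 2.1120e+8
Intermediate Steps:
L = 7043 (L = -3/4 + (1/4)*28175 = -3/4 + 28175/4 = 7043)
d = -27/12856 (d = -81/38568 = -81*1/38568 = -27/12856 ≈ -0.0021002)
(-30646 + L)*(-8948 + d) = (-30646 + 7043)*(-8948 - 27/12856) = -23603*(-115035515/12856) = 2715183260545/12856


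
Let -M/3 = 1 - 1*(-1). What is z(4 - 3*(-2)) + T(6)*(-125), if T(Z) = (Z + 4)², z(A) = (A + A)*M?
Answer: -12620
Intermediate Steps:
M = -6 (M = -3*(1 - 1*(-1)) = -3*(1 + 1) = -3*2 = -6)
z(A) = -12*A (z(A) = (A + A)*(-6) = (2*A)*(-6) = -12*A)
T(Z) = (4 + Z)²
z(4 - 3*(-2)) + T(6)*(-125) = -12*(4 - 3*(-2)) + (4 + 6)²*(-125) = -12*(4 + 6) + 10²*(-125) = -12*10 + 100*(-125) = -120 - 12500 = -12620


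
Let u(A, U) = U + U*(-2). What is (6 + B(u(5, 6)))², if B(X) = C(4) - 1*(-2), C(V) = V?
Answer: 144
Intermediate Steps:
u(A, U) = -U (u(A, U) = U - 2*U = -U)
B(X) = 6 (B(X) = 4 - 1*(-2) = 4 + 2 = 6)
(6 + B(u(5, 6)))² = (6 + 6)² = 12² = 144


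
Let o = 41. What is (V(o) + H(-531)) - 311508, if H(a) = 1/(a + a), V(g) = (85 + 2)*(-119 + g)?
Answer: -338028229/1062 ≈ -3.1829e+5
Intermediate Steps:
V(g) = -10353 + 87*g (V(g) = 87*(-119 + g) = -10353 + 87*g)
H(a) = 1/(2*a)
(V(o) + H(-531)) - 311508 = ((-10353 + 87*41) + (½)/(-531)) - 311508 = ((-10353 + 3567) + (½)*(-1/531)) - 311508 = (-6786 - 1/1062) - 311508 = -7206733/1062 - 311508 = -338028229/1062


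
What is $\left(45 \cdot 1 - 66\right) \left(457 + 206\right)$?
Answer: $-13923$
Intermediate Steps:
$\left(45 \cdot 1 - 66\right) \left(457 + 206\right) = \left(45 - 66\right) 663 = \left(-21\right) 663 = -13923$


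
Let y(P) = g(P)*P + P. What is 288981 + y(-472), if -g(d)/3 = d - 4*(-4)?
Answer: -357187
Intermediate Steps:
g(d) = -48 - 3*d (g(d) = -3*(d - 4*(-4)) = -3*(d + 16) = -3*(16 + d) = -48 - 3*d)
y(P) = P + P*(-48 - 3*P) (y(P) = (-48 - 3*P)*P + P = P*(-48 - 3*P) + P = P + P*(-48 - 3*P))
288981 + y(-472) = 288981 - 1*(-472)*(47 + 3*(-472)) = 288981 - 1*(-472)*(47 - 1416) = 288981 - 1*(-472)*(-1369) = 288981 - 646168 = -357187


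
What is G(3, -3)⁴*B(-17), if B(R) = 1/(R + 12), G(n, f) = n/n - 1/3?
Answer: -16/405 ≈ -0.039506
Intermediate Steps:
G(n, f) = ⅔ (G(n, f) = 1 - 1*⅓ = 1 - ⅓ = ⅔)
B(R) = 1/(12 + R)
G(3, -3)⁴*B(-17) = (⅔)⁴/(12 - 17) = (16/81)/(-5) = (16/81)*(-⅕) = -16/405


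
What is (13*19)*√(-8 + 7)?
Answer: 247*I ≈ 247.0*I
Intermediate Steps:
(13*19)*√(-8 + 7) = 247*√(-1) = 247*I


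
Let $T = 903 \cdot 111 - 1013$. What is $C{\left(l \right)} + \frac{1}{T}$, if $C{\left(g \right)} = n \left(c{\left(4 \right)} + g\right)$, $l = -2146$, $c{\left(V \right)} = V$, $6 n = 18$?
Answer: $- \frac{637587719}{99220} \approx -6426.0$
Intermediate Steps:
$n = 3$ ($n = \frac{1}{6} \cdot 18 = 3$)
$C{\left(g \right)} = 12 + 3 g$ ($C{\left(g \right)} = 3 \left(4 + g\right) = 12 + 3 g$)
$T = 99220$ ($T = 100233 - 1013 = 99220$)
$C{\left(l \right)} + \frac{1}{T} = \left(12 + 3 \left(-2146\right)\right) + \frac{1}{99220} = \left(12 - 6438\right) + \frac{1}{99220} = -6426 + \frac{1}{99220} = - \frac{637587719}{99220}$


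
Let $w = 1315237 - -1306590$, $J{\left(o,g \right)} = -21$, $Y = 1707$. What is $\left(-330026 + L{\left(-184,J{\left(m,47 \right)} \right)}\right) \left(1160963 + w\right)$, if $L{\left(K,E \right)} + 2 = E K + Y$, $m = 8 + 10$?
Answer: $-1227352695030$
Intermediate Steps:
$m = 18$
$w = 2621827$ ($w = 1315237 + 1306590 = 2621827$)
$L{\left(K,E \right)} = 1705 + E K$ ($L{\left(K,E \right)} = -2 + \left(E K + 1707\right) = -2 + \left(1707 + E K\right) = 1705 + E K$)
$\left(-330026 + L{\left(-184,J{\left(m,47 \right)} \right)}\right) \left(1160963 + w\right) = \left(-330026 + \left(1705 - -3864\right)\right) \left(1160963 + 2621827\right) = \left(-330026 + \left(1705 + 3864\right)\right) 3782790 = \left(-330026 + 5569\right) 3782790 = \left(-324457\right) 3782790 = -1227352695030$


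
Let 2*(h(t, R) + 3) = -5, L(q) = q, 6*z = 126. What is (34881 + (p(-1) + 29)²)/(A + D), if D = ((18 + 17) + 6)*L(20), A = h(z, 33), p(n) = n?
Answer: 71330/1629 ≈ 43.788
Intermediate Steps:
z = 21 (z = (⅙)*126 = 21)
h(t, R) = -11/2 (h(t, R) = -3 + (½)*(-5) = -3 - 5/2 = -11/2)
A = -11/2 ≈ -5.5000
D = 820 (D = ((18 + 17) + 6)*20 = (35 + 6)*20 = 41*20 = 820)
(34881 + (p(-1) + 29)²)/(A + D) = (34881 + (-1 + 29)²)/(-11/2 + 820) = (34881 + 28²)/(1629/2) = (34881 + 784)*(2/1629) = 35665*(2/1629) = 71330/1629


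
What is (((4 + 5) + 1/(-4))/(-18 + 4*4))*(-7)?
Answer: 245/8 ≈ 30.625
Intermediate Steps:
(((4 + 5) + 1/(-4))/(-18 + 4*4))*(-7) = ((9 - 1/4)/(-18 + 16))*(-7) = ((35/4)/(-2))*(-7) = ((35/4)*(-1/2))*(-7) = -35/8*(-7) = 245/8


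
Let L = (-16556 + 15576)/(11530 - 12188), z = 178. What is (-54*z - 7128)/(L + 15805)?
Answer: -5828/5503 ≈ -1.0591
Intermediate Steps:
L = 70/47 (L = -980/(-658) = -980*(-1/658) = 70/47 ≈ 1.4894)
(-54*z - 7128)/(L + 15805) = (-54*178 - 7128)/(70/47 + 15805) = (-9612 - 7128)/(742905/47) = -16740*47/742905 = -5828/5503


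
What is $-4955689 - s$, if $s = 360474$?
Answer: $-5316163$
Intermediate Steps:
$-4955689 - s = -4955689 - 360474 = -5316163$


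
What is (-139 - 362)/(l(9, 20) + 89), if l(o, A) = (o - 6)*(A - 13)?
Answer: -501/110 ≈ -4.5545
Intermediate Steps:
l(o, A) = (-13 + A)*(-6 + o) (l(o, A) = (-6 + o)*(-13 + A) = (-13 + A)*(-6 + o))
(-139 - 362)/(l(9, 20) + 89) = (-139 - 362)/((78 - 13*9 - 6*20 + 20*9) + 89) = -501/((78 - 117 - 120 + 180) + 89) = -501/(21 + 89) = -501/110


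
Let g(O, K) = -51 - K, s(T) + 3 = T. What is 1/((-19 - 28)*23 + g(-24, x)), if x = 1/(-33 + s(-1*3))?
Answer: -39/44147 ≈ -0.00088341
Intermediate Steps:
s(T) = -3 + T
x = -1/39 (x = 1/(-33 + (-3 - 1*3)) = 1/(-33 + (-3 - 3)) = 1/(-33 - 6) = 1/(-39) = -1/39 ≈ -0.025641)
1/((-19 - 28)*23 + g(-24, x)) = 1/((-19 - 28)*23 + (-51 - 1*(-1/39))) = 1/(-47*23 + (-51 + 1/39)) = 1/(-1081 - 1988/39) = 1/(-44147/39) = -39/44147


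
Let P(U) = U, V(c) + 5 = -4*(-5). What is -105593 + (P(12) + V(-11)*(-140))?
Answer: -107681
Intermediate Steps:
V(c) = 15 (V(c) = -5 - 4*(-5) = -5 + 20 = 15)
-105593 + (P(12) + V(-11)*(-140)) = -105593 + (12 + 15*(-140)) = -105593 + (12 - 2100) = -105593 - 2088 = -107681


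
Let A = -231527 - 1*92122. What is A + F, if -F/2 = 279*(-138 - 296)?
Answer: -81477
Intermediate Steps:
A = -323649 (A = -231527 - 92122 = -323649)
F = 242172 (F = -558*(-138 - 296) = -558*(-434) = -2*(-121086) = 242172)
A + F = -323649 + 242172 = -81477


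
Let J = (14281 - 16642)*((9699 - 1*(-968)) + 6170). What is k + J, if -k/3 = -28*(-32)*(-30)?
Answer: -39671517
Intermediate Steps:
J = -39752157 (J = -2361*((9699 + 968) + 6170) = -2361*(10667 + 6170) = -2361*16837 = -39752157)
k = 80640 (k = -3*(-28*(-32))*(-30) = -2688*(-30) = -3*(-26880) = 80640)
k + J = 80640 - 39752157 = -39671517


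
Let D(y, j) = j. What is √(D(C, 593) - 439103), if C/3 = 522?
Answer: I*√438510 ≈ 662.2*I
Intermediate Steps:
C = 1566 (C = 3*522 = 1566)
√(D(C, 593) - 439103) = √(593 - 439103) = √(-438510) = I*√438510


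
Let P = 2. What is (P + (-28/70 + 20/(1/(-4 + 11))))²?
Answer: 501264/25 ≈ 20051.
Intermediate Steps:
(P + (-28/70 + 20/(1/(-4 + 11))))² = (2 + (-28/70 + 20/(1/(-4 + 11))))² = (2 + (-28*1/70 + 20/(1/7)))² = (2 + (-⅖ + 20/(⅐)))² = (2 + (-⅖ + 20*7))² = (2 + (-⅖ + 140))² = (2 + 698/5)² = (708/5)² = 501264/25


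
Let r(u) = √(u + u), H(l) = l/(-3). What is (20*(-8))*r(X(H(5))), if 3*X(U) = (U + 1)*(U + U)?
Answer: -320*√30/9 ≈ -194.75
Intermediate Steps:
H(l) = -l/3 (H(l) = l*(-⅓) = -l/3)
X(U) = 2*U*(1 + U)/3 (X(U) = ((U + 1)*(U + U))/3 = ((1 + U)*(2*U))/3 = (2*U*(1 + U))/3 = 2*U*(1 + U)/3)
r(u) = √2*√u (r(u) = √(2*u) = √2*√u)
(20*(-8))*r(X(H(5))) = (20*(-8))*(√2*√(2*(-⅓*5)*(1 - ⅓*5)/3)) = -160*√2*√((⅔)*(-5/3)*(1 - 5/3)) = -160*√2*√((⅔)*(-5/3)*(-⅔)) = -160*√2*√(20/27) = -160*√2*2*√15/9 = -320*√30/9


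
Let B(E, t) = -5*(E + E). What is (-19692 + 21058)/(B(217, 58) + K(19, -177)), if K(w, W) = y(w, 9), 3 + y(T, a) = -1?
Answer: -683/1087 ≈ -0.62833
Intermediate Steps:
y(T, a) = -4 (y(T, a) = -3 - 1 = -4)
K(w, W) = -4
B(E, t) = -10*E
(-19692 + 21058)/(B(217, 58) + K(19, -177)) = (-19692 + 21058)/(-10*217 - 4) = 1366/(-2170 - 4) = 1366/(-2174) = 1366*(-1/2174) = -683/1087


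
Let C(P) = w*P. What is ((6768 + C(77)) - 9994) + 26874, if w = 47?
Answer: 27267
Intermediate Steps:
C(P) = 47*P
((6768 + C(77)) - 9994) + 26874 = ((6768 + 47*77) - 9994) + 26874 = ((6768 + 3619) - 9994) + 26874 = (10387 - 9994) + 26874 = 393 + 26874 = 27267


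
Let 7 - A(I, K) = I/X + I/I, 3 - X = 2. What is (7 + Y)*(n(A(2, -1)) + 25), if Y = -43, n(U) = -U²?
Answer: -324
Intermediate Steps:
X = 1 (X = 3 - 1*2 = 3 - 2 = 1)
A(I, K) = 6 - I (A(I, K) = 7 - (I/1 + I/I) = 7 - (I*1 + 1) = 7 - (I + 1) = 7 - (1 + I) = 7 + (-1 - I) = 6 - I)
(7 + Y)*(n(A(2, -1)) + 25) = (7 - 43)*(-(6 - 1*2)² + 25) = -36*(-(6 - 2)² + 25) = -36*(-1*4² + 25) = -36*(-1*16 + 25) = -36*(-16 + 25) = -36*9 = -324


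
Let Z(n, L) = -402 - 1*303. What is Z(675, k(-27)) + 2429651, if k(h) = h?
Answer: 2428946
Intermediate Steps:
Z(n, L) = -705 (Z(n, L) = -402 - 303 = -705)
Z(675, k(-27)) + 2429651 = -705 + 2429651 = 2428946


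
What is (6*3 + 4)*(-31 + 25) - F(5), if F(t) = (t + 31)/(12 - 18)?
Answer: -126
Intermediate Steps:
F(t) = -31/6 - t/6 (F(t) = (31 + t)/(-6) = (31 + t)*(-⅙) = -31/6 - t/6)
(6*3 + 4)*(-31 + 25) - F(5) = (6*3 + 4)*(-31 + 25) - (-31/6 - ⅙*5) = (18 + 4)*(-6) - (-31/6 - ⅚) = 22*(-6) - 1*(-6) = -132 + 6 = -126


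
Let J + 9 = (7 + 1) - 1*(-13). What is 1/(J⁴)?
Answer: 1/20736 ≈ 4.8225e-5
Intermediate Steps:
J = 12 (J = -9 + ((7 + 1) - 1*(-13)) = -9 + (8 + 13) = -9 + 21 = 12)
1/(J⁴) = 1/(12⁴) = 1/20736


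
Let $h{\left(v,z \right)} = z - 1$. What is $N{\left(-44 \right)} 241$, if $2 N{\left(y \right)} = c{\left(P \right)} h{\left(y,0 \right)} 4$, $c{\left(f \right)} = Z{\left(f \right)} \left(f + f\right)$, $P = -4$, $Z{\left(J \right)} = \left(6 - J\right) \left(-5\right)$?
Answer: $-192800$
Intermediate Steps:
$h{\left(v,z \right)} = -1 + z$ ($h{\left(v,z \right)} = z - 1 = -1 + z$)
$Z{\left(J \right)} = -30 + 5 J$
$c{\left(f \right)} = 2 f \left(-30 + 5 f\right)$ ($c{\left(f \right)} = \left(-30 + 5 f\right) \left(f + f\right) = \left(-30 + 5 f\right) 2 f = 2 f \left(-30 + 5 f\right)$)
$N{\left(y \right)} = -800$ ($N{\left(y \right)} = \frac{10 \left(-4\right) \left(-6 - 4\right) \left(-1 + 0\right) 4}{2} = \frac{10 \left(-4\right) \left(-10\right) \left(\left(-1\right) 4\right)}{2} = \frac{400 \left(-4\right)}{2} = \frac{1}{2} \left(-1600\right) = -800$)
$N{\left(-44 \right)} 241 = \left(-800\right) 241 = -192800$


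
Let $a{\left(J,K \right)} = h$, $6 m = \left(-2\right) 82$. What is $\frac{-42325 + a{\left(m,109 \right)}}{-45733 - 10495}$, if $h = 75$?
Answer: $\frac{21125}{28114} \approx 0.7514$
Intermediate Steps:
$m = - \frac{82}{3}$ ($m = \frac{\left(-2\right) 82}{6} = \frac{1}{6} \left(-164\right) = - \frac{82}{3} \approx -27.333$)
$a{\left(J,K \right)} = 75$
$\frac{-42325 + a{\left(m,109 \right)}}{-45733 - 10495} = \frac{-42325 + 75}{-45733 - 10495} = - \frac{42250}{-56228} = \left(-42250\right) \left(- \frac{1}{56228}\right) = \frac{21125}{28114}$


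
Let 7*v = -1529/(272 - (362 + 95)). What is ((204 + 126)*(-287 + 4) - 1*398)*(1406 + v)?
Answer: -170909778612/1295 ≈ -1.3198e+8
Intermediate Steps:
v = 1529/1295 (v = (-1529/(272 - (362 + 95)))/7 = (-1529/(272 - 1*457))/7 = (-1529/(272 - 457))/7 = (-1529/(-185))/7 = (-1529*(-1/185))/7 = (⅐)*(1529/185) = 1529/1295 ≈ 1.1807)
((204 + 126)*(-287 + 4) - 1*398)*(1406 + v) = ((204 + 126)*(-287 + 4) - 1*398)*(1406 + 1529/1295) = (330*(-283) - 398)*(1822299/1295) = (-93390 - 398)*(1822299/1295) = -93788*1822299/1295 = -170909778612/1295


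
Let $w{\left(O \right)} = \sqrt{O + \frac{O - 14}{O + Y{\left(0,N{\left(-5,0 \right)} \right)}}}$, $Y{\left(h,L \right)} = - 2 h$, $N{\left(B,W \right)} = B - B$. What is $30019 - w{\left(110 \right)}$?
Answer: $30019 - \frac{\sqrt{335390}}{55} \approx 30008.0$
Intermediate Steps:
$N{\left(B,W \right)} = 0$
$w{\left(O \right)} = \sqrt{O + \frac{-14 + O}{O}}$ ($w{\left(O \right)} = \sqrt{O + \frac{O - 14}{O - 0}} = \sqrt{O + \frac{-14 + O}{O + 0}} = \sqrt{O + \frac{-14 + O}{O}}$)
$30019 - w{\left(110 \right)} = 30019 - \sqrt{1 + 110 - \frac{14}{110}} = 30019 - \sqrt{1 + 110 - \frac{7}{55}} = 30019 - \sqrt{\frac{6098}{55}} = 30019 - \frac{\sqrt{335390}}{55}$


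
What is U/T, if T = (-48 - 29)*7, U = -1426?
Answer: 1426/539 ≈ 2.6456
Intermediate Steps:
T = -539 (T = -77*7 = -539)
U/T = -1426/(-539) = -1426*(-1/539) = 1426/539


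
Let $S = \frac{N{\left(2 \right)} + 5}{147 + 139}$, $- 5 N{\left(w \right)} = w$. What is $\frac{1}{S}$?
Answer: $\frac{1430}{23} \approx 62.174$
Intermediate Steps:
$N{\left(w \right)} = - \frac{w}{5}$
$S = \frac{23}{1430}$ ($S = \frac{\left(- \frac{1}{5}\right) 2 + 5}{147 + 139} = \frac{- \frac{2}{5} + 5}{286} = \frac{1}{286} \cdot \frac{23}{5} = \frac{23}{1430} \approx 0.016084$)
$\frac{1}{S} = \frac{1}{\frac{23}{1430}} = \frac{1430}{23}$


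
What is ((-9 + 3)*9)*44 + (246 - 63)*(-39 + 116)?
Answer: 11715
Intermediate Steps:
((-9 + 3)*9)*44 + (246 - 63)*(-39 + 116) = -6*9*44 + 183*77 = -54*44 + 14091 = -2376 + 14091 = 11715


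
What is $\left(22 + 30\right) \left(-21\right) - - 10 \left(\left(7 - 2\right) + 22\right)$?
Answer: $-822$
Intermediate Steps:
$\left(22 + 30\right) \left(-21\right) - - 10 \left(\left(7 - 2\right) + 22\right) = 52 \left(-21\right) - - 10 \left(5 + 22\right) = -1092 - \left(-10\right) 27 = -1092 - -270 = -1092 + 270 = -822$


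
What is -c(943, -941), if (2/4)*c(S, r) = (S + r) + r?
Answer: 1878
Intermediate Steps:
c(S, r) = 2*S + 4*r (c(S, r) = 2*((S + r) + r) = 2*(S + 2*r) = 2*S + 4*r)
-c(943, -941) = -(2*943 + 4*(-941)) = -(1886 - 3764) = -1*(-1878) = 1878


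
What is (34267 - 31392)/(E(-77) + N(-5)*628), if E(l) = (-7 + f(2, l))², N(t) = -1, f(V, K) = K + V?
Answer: 2875/6096 ≈ 0.47162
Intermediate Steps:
E(l) = (-5 + l)² (E(l) = (-7 + (l + 2))² = (-7 + (2 + l))² = (-5 + l)²)
(34267 - 31392)/(E(-77) + N(-5)*628) = (34267 - 31392)/((-5 - 77)² - 1*628) = 2875/((-82)² - 628) = 2875/(6724 - 628) = 2875/6096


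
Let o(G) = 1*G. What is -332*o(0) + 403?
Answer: 403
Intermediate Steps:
o(G) = G
-332*o(0) + 403 = -332*0 + 403 = 0 + 403 = 403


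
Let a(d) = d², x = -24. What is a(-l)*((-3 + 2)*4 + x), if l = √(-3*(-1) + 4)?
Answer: -196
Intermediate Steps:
l = √7 (l = √(3 + 4) = √7 ≈ 2.6458)
a(-l)*((-3 + 2)*4 + x) = (-√7)²*((-3 + 2)*4 - 24) = 7*(-1*4 - 24) = 7*(-4 - 24) = 7*(-28) = -196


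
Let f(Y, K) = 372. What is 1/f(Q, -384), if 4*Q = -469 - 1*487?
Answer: 1/372 ≈ 0.0026882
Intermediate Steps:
Q = -239 (Q = (-469 - 1*487)/4 = (-469 - 487)/4 = (¼)*(-956) = -239)
1/f(Q, -384) = 1/372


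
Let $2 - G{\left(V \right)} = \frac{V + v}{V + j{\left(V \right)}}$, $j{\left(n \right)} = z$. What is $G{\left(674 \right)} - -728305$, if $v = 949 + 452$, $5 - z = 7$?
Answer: $\frac{489420229}{672} \approx 7.283 \cdot 10^{5}$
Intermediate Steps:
$z = -2$ ($z = 5 - 7 = -2$)
$j{\left(n \right)} = -2$
$v = 1401$
$G{\left(V \right)} = 2 - \frac{1401 + V}{-2 + V}$ ($G{\left(V \right)} = 2 - \frac{V + 1401}{V - 2} = 2 - \frac{1401 + V}{-2 + V}$)
$G{\left(674 \right)} - -728305 = \frac{-1405 + 674}{-2 + 674} - -728305 = \frac{1}{672} \left(-731\right) + 728305 = - \frac{731}{672} + 728305 = \frac{489420229}{672}$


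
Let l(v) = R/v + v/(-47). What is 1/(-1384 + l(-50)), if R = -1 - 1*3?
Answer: -1175/1624856 ≈ -0.00072314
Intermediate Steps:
R = -4 (R = -1 - 3 = -4)
l(v) = -4/v - v/47 (l(v) = -4/v + v/(-47) = -4/v + v*(-1/47) = -4/v - v/47)
1/(-1384 + l(-50)) = 1/(-1384 + (-4/(-50) - 1/47*(-50))) = 1/(-1384 + (-4*(-1/50) + 50/47)) = 1/(-1384 + (2/25 + 50/47)) = 1/(-1384 + 1344/1175) = 1/(-1624856/1175) = -1175/1624856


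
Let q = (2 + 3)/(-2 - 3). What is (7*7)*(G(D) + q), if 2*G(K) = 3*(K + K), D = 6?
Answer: 833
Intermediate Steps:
G(K) = 3*K (G(K) = (3*(K + K))/2 = (3*(2*K))/2 = (6*K)/2 = 3*K)
q = -1 (q = 5/(-5) = 5*(-⅕) = -1)
(7*7)*(G(D) + q) = (7*7)*(3*6 - 1) = 49*(18 - 1) = 49*17 = 833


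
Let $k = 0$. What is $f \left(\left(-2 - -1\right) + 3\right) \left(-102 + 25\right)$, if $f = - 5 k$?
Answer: $0$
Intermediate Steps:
$f = 0$ ($f = \left(-5\right) 0 = 0$)
$f \left(\left(-2 - -1\right) + 3\right) \left(-102 + 25\right) = 0 \left(\left(-2 - -1\right) + 3\right) \left(-102 + 25\right) = 0 \left(\left(-2 + 1\right) + 3\right) \left(-77\right) = 0 \left(-1 + 3\right) \left(-77\right) = 0 \cdot 2 \left(-77\right) = 0 \left(-77\right) = 0$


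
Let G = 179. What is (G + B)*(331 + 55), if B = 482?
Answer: 255146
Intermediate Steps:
(G + B)*(331 + 55) = (179 + 482)*(331 + 55) = 661*386 = 255146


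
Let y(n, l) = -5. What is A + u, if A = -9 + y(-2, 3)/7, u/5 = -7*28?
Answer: -6928/7 ≈ -989.71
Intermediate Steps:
u = -980 (u = 5*(-7*28) = 5*(-196) = -980)
A = -68/7 (A = -9 - 5/7 = -68/7 ≈ -9.7143)
A + u = -68/7 - 980 = -6928/7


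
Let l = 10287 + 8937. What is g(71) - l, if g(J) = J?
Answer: -19153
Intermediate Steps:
l = 19224
g(71) - l = 71 - 1*19224 = 71 - 19224 = -19153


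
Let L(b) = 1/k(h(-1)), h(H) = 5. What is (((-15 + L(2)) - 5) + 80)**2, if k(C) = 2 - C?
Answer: 32041/9 ≈ 3560.1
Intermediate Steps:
L(b) = -1/3 (L(b) = 1/(2 - 1*5) = 1/(2 - 5) = 1/(-3) = -1/3)
(((-15 + L(2)) - 5) + 80)**2 = (((-15 - 1/3) - 5) + 80)**2 = ((-46/3 - 5) + 80)**2 = (-61/3 + 80)**2 = (179/3)**2 = 32041/9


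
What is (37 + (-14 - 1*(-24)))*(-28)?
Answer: -1316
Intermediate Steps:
(37 + (-14 - 1*(-24)))*(-28) = (37 + (-14 + 24))*(-28) = (37 + 10)*(-28) = 47*(-28) = -1316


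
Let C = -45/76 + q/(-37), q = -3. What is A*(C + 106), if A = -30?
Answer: -4449525/1406 ≈ -3164.7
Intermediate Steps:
C = -1437/2812 (C = -45/76 - 3/(-37) = -45*1/76 - 3*(-1/37) = -45/76 + 3/37 = -1437/2812 ≈ -0.51102)
A*(C + 106) = -30*(-1437/2812 + 106) = -30*296635/2812 = -4449525/1406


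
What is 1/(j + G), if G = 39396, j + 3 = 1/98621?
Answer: 98621/3884977054 ≈ 2.5385e-5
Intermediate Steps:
j = -295862/98621 (j = -3 + 1/98621 = -295862/98621 ≈ -3.0000)
1/(j + G) = 1/(-295862/98621 + 39396) = 1/(3884977054/98621) = 98621/3884977054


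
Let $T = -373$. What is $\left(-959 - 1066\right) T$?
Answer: $755325$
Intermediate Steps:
$\left(-959 - 1066\right) T = \left(-959 - 1066\right) \left(-373\right) = \left(-2025\right) \left(-373\right) = 755325$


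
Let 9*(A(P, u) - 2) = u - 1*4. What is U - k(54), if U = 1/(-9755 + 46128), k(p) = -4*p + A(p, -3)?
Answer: 70309018/327357 ≈ 214.78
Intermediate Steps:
A(P, u) = 14/9 + u/9 (A(P, u) = 2 + (u - 1*4)/9 = 2 + (u - 4)/9 = 2 + (-4 + u)/9 = 2 + (-4/9 + u/9) = 14/9 + u/9)
k(p) = 11/9 - 4*p (k(p) = -4*p + (14/9 + (⅑)*(-3)) = -4*p + (14/9 - ⅓) = -4*p + 11/9 = 11/9 - 4*p)
U = 1/36373 ≈ 2.7493e-5
U - k(54) = 1/36373 - (11/9 - 4*54) = 1/36373 - (11/9 - 216) = 1/36373 - 1*(-1933/9) = 1/36373 + 1933/9 = 70309018/327357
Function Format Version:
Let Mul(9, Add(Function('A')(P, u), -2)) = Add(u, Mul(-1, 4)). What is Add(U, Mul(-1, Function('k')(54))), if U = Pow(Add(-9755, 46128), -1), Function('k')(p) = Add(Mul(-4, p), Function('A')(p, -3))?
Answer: Rational(70309018, 327357) ≈ 214.78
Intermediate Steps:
Function('A')(P, u) = Add(Rational(14, 9), Mul(Rational(1, 9), u)) (Function('A')(P, u) = Add(2, Mul(Rational(1, 9), Add(u, Mul(-1, 4)))) = Add(2, Mul(Rational(1, 9), Add(u, -4))) = Add(2, Mul(Rational(1, 9), Add(-4, u))) = Add(2, Add(Rational(-4, 9), Mul(Rational(1, 9), u))) = Add(Rational(14, 9), Mul(Rational(1, 9), u)))
Function('k')(p) = Add(Rational(11, 9), Mul(-4, p)) (Function('k')(p) = Add(Mul(-4, p), Add(Rational(14, 9), Mul(Rational(1, 9), -3))) = Add(Mul(-4, p), Add(Rational(14, 9), Rational(-1, 3))) = Add(Mul(-4, p), Rational(11, 9)) = Add(Rational(11, 9), Mul(-4, p)))
U = Rational(1, 36373) (U = Pow(36373, -1) = Rational(1, 36373) ≈ 2.7493e-5)
Add(U, Mul(-1, Function('k')(54))) = Add(Rational(1, 36373), Mul(-1, Add(Rational(11, 9), Mul(-4, 54)))) = Add(Rational(1, 36373), Mul(-1, Add(Rational(11, 9), -216))) = Add(Rational(1, 36373), Mul(-1, Rational(-1933, 9))) = Add(Rational(1, 36373), Rational(1933, 9)) = Rational(70309018, 327357)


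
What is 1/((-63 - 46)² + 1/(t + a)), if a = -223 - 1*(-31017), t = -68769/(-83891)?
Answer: 2583408223/30693473181354 ≈ 8.4168e-5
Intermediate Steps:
t = 68769/83891 (t = -68769*(-1/83891) = 68769/83891 ≈ 0.81974)
a = 30794 (a = -223 + 31017 = 30794)
1/((-63 - 46)² + 1/(t + a)) = 1/((-63 - 46)² + 1/(68769/83891 + 30794)) = 1/((-109)² + 1/(2583408223/83891)) = 1/(11881 + 83891/2583408223) = 1/(30693473181354/2583408223) = 2583408223/30693473181354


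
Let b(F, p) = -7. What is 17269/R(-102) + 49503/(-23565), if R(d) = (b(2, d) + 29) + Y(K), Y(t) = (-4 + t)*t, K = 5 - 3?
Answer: 135350977/141390 ≈ 957.29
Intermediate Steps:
K = 2
Y(t) = t*(-4 + t)
R(d) = 18 (R(d) = (-7 + 29) + 2*(-4 + 2) = 22 + 2*(-2) = 22 - 4 = 18)
17269/R(-102) + 49503/(-23565) = 17269/18 + 49503/(-23565) = 17269*(1/18) + 49503*(-1/23565) = 17269/18 - 16501/7855 = 135350977/141390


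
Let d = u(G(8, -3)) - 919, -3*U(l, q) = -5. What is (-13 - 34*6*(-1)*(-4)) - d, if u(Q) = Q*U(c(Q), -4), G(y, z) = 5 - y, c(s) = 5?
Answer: 95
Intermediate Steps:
U(l, q) = 5/3 (U(l, q) = -⅓*(-5) = 5/3)
u(Q) = 5*Q/3 (u(Q) = Q*(5/3) = 5*Q/3)
d = -924 (d = 5*(5 - 1*8)/3 - 919 = 5*(5 - 8)/3 - 919 = (5/3)*(-3) - 919 = -5 - 919 = -924)
(-13 - 34*6*(-1)*(-4)) - d = (-13 - 34*6*(-1)*(-4)) - 1*(-924) = (-13 - (-204)*(-4)) + 924 = (-13 - 34*24) + 924 = (-13 - 816) + 924 = -829 + 924 = 95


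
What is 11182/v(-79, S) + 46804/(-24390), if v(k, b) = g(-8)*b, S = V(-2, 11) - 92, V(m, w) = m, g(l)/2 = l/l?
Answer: -70382033/1146330 ≈ -61.398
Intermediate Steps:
g(l) = 2 (g(l) = 2*(l/l) = 2*1 = 2)
S = -94 (S = -2 - 92 = -94)
v(k, b) = 2*b
11182/v(-79, S) + 46804/(-24390) = 11182/((2*(-94))) + 46804/(-24390) = 11182/(-188) + 46804*(-1/24390) = 11182*(-1/188) - 23402/12195 = -5591/94 - 23402/12195 = -70382033/1146330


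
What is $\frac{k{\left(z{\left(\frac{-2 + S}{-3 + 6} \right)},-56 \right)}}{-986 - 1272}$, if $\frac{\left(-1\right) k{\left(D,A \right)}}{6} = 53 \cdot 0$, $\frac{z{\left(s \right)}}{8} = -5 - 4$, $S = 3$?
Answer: $0$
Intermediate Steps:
$z{\left(s \right)} = -72$ ($z{\left(s \right)} = 8 \left(-5 - 4\right) = 8 \left(-9\right) = -72$)
$k{\left(D,A \right)} = 0$ ($k{\left(D,A \right)} = - 6 \cdot 53 \cdot 0 = \left(-6\right) 0 = 0$)
$\frac{k{\left(z{\left(\frac{-2 + S}{-3 + 6} \right)},-56 \right)}}{-986 - 1272} = \frac{0}{-986 - 1272} = \frac{0}{-2258} = 0 \left(- \frac{1}{2258}\right) = 0$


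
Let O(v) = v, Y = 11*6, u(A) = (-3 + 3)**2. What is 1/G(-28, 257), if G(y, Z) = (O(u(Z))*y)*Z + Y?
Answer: 1/66 ≈ 0.015152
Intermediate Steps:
u(A) = 0 (u(A) = 0**2 = 0)
Y = 66
G(y, Z) = 66 (G(y, Z) = (0*y)*Z + 66 = 0*Z + 66 = 0 + 66 = 66)
1/G(-28, 257) = 1/66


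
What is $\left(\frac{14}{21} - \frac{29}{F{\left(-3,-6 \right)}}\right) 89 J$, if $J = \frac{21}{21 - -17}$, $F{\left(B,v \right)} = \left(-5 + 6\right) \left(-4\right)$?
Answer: $\frac{3115}{8} \approx 389.38$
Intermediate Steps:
$F{\left(B,v \right)} = -4$ ($F{\left(B,v \right)} = 1 \left(-4\right) = -4$)
$J = \frac{21}{38}$ ($J = \frac{21}{21 + 17} = \frac{21}{38} \approx 0.55263$)
$\left(\frac{14}{21} - \frac{29}{F{\left(-3,-6 \right)}}\right) 89 J = \left(\frac{14}{21} - \frac{29}{-4}\right) 89 \cdot \frac{21}{38} = \left(14 \cdot \frac{1}{21} - - \frac{29}{4}\right) 89 \cdot \frac{21}{38} = \left(\frac{2}{3} + \frac{29}{4}\right) 89 \cdot \frac{21}{38} = \frac{95}{12} \cdot 89 \cdot \frac{21}{38} = \frac{8455}{12} \cdot \frac{21}{38} = \frac{3115}{8}$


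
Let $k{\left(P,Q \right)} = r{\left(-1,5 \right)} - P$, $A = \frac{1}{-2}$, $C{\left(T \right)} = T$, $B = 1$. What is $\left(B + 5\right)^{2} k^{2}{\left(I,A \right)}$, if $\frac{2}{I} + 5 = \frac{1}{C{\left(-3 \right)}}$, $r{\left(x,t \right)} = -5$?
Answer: $\frac{12321}{16} \approx 770.06$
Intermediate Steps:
$I = - \frac{3}{8}$ ($I = \frac{2}{-5 + \frac{1}{-3}} = \frac{2}{-5 - \frac{1}{3}} = \frac{2}{- \frac{16}{3}} = 2 \left(- \frac{3}{16}\right) = - \frac{3}{8} \approx -0.375$)
$A = - \frac{1}{2} \approx -0.5$
$k{\left(P,Q \right)} = -5 - P$
$\left(B + 5\right)^{2} k^{2}{\left(I,A \right)} = \left(1 + 5\right)^{2} \left(-5 - - \frac{3}{8}\right)^{2} = 6^{2} \left(-5 + \frac{3}{8}\right)^{2} = 36 \left(- \frac{37}{8}\right)^{2} = 36 \cdot \frac{1369}{64} = \frac{12321}{16}$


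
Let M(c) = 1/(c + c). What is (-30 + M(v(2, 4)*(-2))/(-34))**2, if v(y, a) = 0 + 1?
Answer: 16638241/18496 ≈ 899.56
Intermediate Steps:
v(y, a) = 1
M(c) = 1/(2*c)
(-30 + M(v(2, 4)*(-2))/(-34))**2 = (-30 + (1/(2*((1*(-2)))))/(-34))**2 = (-30 + ((1/2)/(-2))*(-1/34))**2 = (-30 + ((1/2)*(-1/2))*(-1/34))**2 = (-30 - 1/4*(-1/34))**2 = (-30 + 1/136)**2 = (-4079/136)**2 = 16638241/18496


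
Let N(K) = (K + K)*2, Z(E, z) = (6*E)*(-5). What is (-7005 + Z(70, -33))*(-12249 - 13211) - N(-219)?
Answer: 231814176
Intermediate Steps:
Z(E, z) = -30*E
N(K) = 4*K (N(K) = (2*K)*2 = 4*K)
(-7005 + Z(70, -33))*(-12249 - 13211) - N(-219) = (-7005 - 30*70)*(-12249 - 13211) - 4*(-219) = (-7005 - 2100)*(-25460) - 1*(-876) = -9105*(-25460) + 876 = 231813300 + 876 = 231814176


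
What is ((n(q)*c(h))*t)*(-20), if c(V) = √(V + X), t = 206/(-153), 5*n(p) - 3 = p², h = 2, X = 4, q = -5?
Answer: 23072*√6/153 ≈ 369.38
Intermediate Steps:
n(p) = ⅗ + p²/5
t = -206/153 (t = 206*(-1/153) = -206/153 ≈ -1.3464)
c(V) = √(4 + V) (c(V) = √(V + 4) = √(4 + V))
((n(q)*c(h))*t)*(-20) = (((⅗ + (⅕)*(-5)²)*√(4 + 2))*(-206/153))*(-20) = (((⅗ + (⅕)*25)*√6)*(-206/153))*(-20) = (((⅗ + 5)*√6)*(-206/153))*(-20) = ((28*√6/5)*(-206/153))*(-20) = -5768*√6/765*(-20) = 23072*√6/153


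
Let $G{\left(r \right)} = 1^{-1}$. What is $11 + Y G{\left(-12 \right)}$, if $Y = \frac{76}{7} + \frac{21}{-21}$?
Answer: $\frac{146}{7} \approx 20.857$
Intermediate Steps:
$G{\left(r \right)} = 1$
$Y = \frac{69}{7}$ ($Y = 76 \cdot \frac{1}{7} + 21 \left(- \frac{1}{21}\right) = \frac{76}{7} - 1 = \frac{69}{7} \approx 9.8571$)
$11 + Y G{\left(-12 \right)} = 11 + \frac{69}{7} \cdot 1 = 11 + \frac{69}{7} = \frac{146}{7}$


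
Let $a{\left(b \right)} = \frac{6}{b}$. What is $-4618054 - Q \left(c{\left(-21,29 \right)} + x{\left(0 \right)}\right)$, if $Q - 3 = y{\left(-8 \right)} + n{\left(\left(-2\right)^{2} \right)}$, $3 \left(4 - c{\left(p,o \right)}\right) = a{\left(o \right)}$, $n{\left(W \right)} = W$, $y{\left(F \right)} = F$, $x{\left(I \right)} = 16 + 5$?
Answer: $- \frac{133922843}{29} \approx -4.618 \cdot 10^{6}$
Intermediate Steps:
$x{\left(I \right)} = 21$
$c{\left(p,o \right)} = 4 - \frac{2}{o}$ ($c{\left(p,o \right)} = 4 - \frac{6 \frac{1}{o}}{3} = 4 - \frac{2}{o}$)
$Q = -1$ ($Q = 3 - \left(8 - \left(-2\right)^{2}\right) = 3 + \left(-8 + 4\right) = 3 - 4 = -1$)
$-4618054 - Q \left(c{\left(-21,29 \right)} + x{\left(0 \right)}\right) = -4618054 - - (\left(4 - \frac{2}{29}\right) + 21) = -4618054 - - (\frac{114}{29} + 21) = -4618054 - \left(-1\right) \frac{723}{29} = -4618054 - - \frac{723}{29} = -4618054 + \frac{723}{29} = - \frac{133922843}{29}$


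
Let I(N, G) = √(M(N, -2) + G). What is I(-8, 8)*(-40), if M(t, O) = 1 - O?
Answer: -40*√11 ≈ -132.67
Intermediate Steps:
I(N, G) = √(3 + G) (I(N, G) = √((1 - 1*(-2)) + G) = √((1 + 2) + G) = √(3 + G))
I(-8, 8)*(-40) = √(3 + 8)*(-40) = √11*(-40) = -40*√11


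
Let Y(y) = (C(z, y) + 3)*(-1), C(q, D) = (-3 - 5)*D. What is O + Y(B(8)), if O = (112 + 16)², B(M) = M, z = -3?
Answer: 16445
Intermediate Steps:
O = 16384 (O = 128² = 16384)
C(q, D) = -8*D
Y(y) = -3 + 8*y (Y(y) = (-8*y + 3)*(-1) = (3 - 8*y)*(-1) = -3 + 8*y)
O + Y(B(8)) = 16384 + (-3 + 8*8) = 16384 + (-3 + 64) = 16384 + 61 = 16445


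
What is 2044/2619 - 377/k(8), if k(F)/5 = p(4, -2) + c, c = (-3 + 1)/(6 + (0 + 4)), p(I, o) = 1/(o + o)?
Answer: 440872/2619 ≈ 168.34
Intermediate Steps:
p(I, o) = 1/(2*o)
c = -1/5 (c = -2/(6 + 4) = -2/10 = -2*1/10 = -1/5 ≈ -0.20000)
k(F) = -9/4 (k(F) = 5*((1/2)/(-2) - 1/5) = 5*((1/2)*(-1/2) - 1/5) = 5*(-1/4 - 1/5) = 5*(-9/20) = -9/4)
2044/2619 - 377/k(8) = 2044/2619 - 377/(-9/4) = 2044*(1/2619) - 377*(-4/9) = 2044/2619 + 1508/9 = 440872/2619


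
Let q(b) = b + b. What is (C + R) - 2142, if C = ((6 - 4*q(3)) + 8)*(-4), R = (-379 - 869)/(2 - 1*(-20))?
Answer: -23746/11 ≈ -2158.7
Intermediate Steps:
q(b) = 2*b
R = -624/11 (R = -1248/(2 + 20) = -1248/22 = -1248*1/22 = -624/11 ≈ -56.727)
C = 40 (C = ((6 - 8*3) + 8)*(-4) = ((6 - 4*6) + 8)*(-4) = ((6 - 24) + 8)*(-4) = (-18 + 8)*(-4) = -10*(-4) = 40)
(C + R) - 2142 = (40 - 624/11) - 2142 = -184/11 - 2142 = -23746/11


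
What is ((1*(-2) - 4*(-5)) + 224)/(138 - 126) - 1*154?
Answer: -803/6 ≈ -133.83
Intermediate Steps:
((1*(-2) - 4*(-5)) + 224)/(138 - 126) - 1*154 = ((-2 + 20) + 224)/12 - 154 = (18 + 224)*(1/12) - 154 = 242*(1/12) - 154 = 121/6 - 154 = -803/6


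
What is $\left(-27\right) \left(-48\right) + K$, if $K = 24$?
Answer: $1320$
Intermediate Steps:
$\left(-27\right) \left(-48\right) + K = \left(-27\right) \left(-48\right) + 24 = 1296 + 24 = 1320$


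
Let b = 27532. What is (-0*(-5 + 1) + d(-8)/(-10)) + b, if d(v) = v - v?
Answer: 27532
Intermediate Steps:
d(v) = 0
(-0*(-5 + 1) + d(-8)/(-10)) + b = (-0*(-5 + 1) + 0/(-10)) + 27532 = (-0*(-4) + 0*(-⅒)) + 27532 = (-102*0 + 0) + 27532 = (0 + 0) + 27532 = 0 + 27532 = 27532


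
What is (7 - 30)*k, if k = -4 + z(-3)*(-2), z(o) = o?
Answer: -46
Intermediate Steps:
k = 2 (k = -4 - 3*(-2) = -4 + 6 = 2)
(7 - 30)*k = (7 - 30)*2 = -23*2 = -46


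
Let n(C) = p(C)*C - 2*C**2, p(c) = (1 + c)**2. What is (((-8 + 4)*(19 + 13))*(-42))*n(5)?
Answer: 698880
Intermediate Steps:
n(C) = -2*C**2 + C*(1 + C)**2 (n(C) = (1 + C)**2*C - 2*C**2 = C*(1 + C)**2 - 2*C**2 = -2*C**2 + C*(1 + C)**2)
(((-8 + 4)*(19 + 13))*(-42))*n(5) = (((-8 + 4)*(19 + 13))*(-42))*(5 + 5**3) = (-4*32*(-42))*(5 + 125) = -128*(-42)*130 = 5376*130 = 698880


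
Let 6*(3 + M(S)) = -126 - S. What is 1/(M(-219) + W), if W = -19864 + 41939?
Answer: 2/44175 ≈ 4.5275e-5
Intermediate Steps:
W = 22075
M(S) = -24 - S/6 (M(S) = -3 + (-126 - S)/6 = -3 + (-21 - S/6) = -24 - S/6)
1/(M(-219) + W) = 1/((-24 - 1/6*(-219)) + 22075) = 1/((-24 + 73/2) + 22075) = 1/(25/2 + 22075) = 1/(44175/2) = 2/44175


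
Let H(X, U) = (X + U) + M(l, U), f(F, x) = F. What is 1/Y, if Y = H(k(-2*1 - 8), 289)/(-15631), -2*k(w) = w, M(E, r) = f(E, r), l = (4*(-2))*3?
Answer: -15631/270 ≈ -57.893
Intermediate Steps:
l = -24 (l = -8*3 = -24)
M(E, r) = E
k(w) = -w/2
H(X, U) = -24 + U + X (H(X, U) = (X + U) - 24 = (U + X) - 24 = -24 + U + X)
Y = -270/15631 (Y = (-24 + 289 - (-2*1 - 8)/2)/(-15631) = (-24 + 289 - (-2 - 8)/2)*(-1/15631) = (-24 + 289 - ½*(-10))*(-1/15631) = (-24 + 289 + 5)*(-1/15631) = 270*(-1/15631) = -270/15631 ≈ -0.017273)
1/Y = 1/(-270/15631) = -15631/270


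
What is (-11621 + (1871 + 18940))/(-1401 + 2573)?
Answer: 4595/586 ≈ 7.8413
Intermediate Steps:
(-11621 + (1871 + 18940))/(-1401 + 2573) = (-11621 + 20811)/1172 = 9190*(1/1172) = 4595/586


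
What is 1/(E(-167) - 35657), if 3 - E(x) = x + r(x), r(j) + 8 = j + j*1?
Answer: -1/35145 ≈ -2.8454e-5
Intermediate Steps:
r(j) = -8 + 2*j (r(j) = -8 + (j + j*1) = -8 + (j + j) = -8 + 2*j)
E(x) = 11 - 3*x (E(x) = 3 - (x + (-8 + 2*x)) = 3 - (-8 + 3*x) = 3 + (8 - 3*x) = 11 - 3*x)
1/(E(-167) - 35657) = 1/((11 - 3*(-167)) - 35657) = 1/((11 + 501) - 35657) = 1/(512 - 35657) = 1/(-35145) = -1/35145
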